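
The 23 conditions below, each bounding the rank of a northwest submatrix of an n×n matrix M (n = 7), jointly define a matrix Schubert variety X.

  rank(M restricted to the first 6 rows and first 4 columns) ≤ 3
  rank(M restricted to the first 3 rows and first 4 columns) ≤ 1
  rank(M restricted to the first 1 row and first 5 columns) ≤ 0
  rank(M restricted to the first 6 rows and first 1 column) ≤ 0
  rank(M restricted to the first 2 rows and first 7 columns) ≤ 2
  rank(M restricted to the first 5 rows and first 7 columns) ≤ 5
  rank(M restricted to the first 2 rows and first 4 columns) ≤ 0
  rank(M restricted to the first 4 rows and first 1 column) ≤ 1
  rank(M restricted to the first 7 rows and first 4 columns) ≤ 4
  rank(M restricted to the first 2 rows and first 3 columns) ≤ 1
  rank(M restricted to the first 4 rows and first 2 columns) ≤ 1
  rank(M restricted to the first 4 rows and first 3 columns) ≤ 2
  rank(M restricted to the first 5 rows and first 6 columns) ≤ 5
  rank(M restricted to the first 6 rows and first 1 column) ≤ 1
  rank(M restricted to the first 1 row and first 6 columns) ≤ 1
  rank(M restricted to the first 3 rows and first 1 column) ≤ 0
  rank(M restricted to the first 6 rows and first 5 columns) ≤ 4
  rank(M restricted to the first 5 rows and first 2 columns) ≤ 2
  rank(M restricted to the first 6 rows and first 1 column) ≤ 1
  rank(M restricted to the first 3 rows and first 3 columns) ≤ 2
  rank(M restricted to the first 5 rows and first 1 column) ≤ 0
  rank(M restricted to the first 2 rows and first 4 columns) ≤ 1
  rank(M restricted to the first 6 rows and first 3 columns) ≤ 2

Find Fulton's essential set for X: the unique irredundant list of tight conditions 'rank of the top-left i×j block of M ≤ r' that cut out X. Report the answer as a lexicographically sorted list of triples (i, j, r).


Rank table r_w(7×7) implied by the 23 constraints:

  row 1: 0, 0, 0, 0, 0, 1, 1
  row 2: 0, 0, 0, 0, 1, 2, 2
  row 3: 0, 1, 1, 1, 2, 3, 3
  row 4: 0, 1, 2, 2, 3, 4, 4
  row 5: 0, 1, 2, 3, 4, 5, 5
  row 6: 0, 1, 2, 3, 4, 5, 6
  row 7: 1, 2, 3, 4, 5, 6, 7

reading off 1-entries of Δ²R: w = (6, 5, 2, 3, 4, 7, 1).

ℓ(w)=13; the 3 essential cells (i,j,r):

[(1, 5, 0), (2, 4, 0), (6, 1, 0)]


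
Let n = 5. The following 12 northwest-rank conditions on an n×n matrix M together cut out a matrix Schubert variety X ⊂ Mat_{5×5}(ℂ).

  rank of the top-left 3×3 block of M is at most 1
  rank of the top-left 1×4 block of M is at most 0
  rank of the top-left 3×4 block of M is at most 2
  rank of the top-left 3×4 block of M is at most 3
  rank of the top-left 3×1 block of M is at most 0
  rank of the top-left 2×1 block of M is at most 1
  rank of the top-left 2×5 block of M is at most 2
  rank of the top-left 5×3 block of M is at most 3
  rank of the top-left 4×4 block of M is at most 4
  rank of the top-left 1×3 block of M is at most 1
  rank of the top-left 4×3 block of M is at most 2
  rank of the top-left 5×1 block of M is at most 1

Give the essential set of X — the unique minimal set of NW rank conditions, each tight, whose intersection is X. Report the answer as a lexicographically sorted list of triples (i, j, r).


Recovering R(i,j) via the rank-extension bound from the 12 conditions:

  row 1: 0 | 0 | 0 | 0 | 1
  row 2: 0 | 1 | 1 | 1 | 2
  row 3: 0 | 1 | 1 | 2 | 3
  row 4: 1 | 2 | 2 | 3 | 4
  row 5: 1 | 2 | 3 | 4 | 5

second differences of R give the permutation w = (5, 2, 4, 1, 3).

ℓ(w)=7; the 3 essential cells (i,j,r):

[(1, 4, 0), (3, 1, 0), (3, 3, 1)]


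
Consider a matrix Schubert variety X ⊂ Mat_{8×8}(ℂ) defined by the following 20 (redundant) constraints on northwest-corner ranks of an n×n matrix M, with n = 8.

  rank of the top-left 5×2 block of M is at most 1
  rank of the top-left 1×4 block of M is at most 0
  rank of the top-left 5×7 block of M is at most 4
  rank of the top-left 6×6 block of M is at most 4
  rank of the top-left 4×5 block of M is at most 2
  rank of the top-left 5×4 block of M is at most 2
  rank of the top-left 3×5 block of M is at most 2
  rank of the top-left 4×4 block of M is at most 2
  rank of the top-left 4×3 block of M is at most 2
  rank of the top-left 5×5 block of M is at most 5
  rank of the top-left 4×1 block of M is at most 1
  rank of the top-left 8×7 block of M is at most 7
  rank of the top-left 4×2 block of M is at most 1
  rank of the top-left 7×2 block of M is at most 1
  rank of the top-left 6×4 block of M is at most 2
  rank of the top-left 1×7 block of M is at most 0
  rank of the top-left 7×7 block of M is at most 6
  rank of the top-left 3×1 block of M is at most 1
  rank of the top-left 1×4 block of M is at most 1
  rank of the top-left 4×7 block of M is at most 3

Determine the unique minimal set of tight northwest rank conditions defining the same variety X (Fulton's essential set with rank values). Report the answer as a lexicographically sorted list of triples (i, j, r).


Reconstructing r_w from the 20 given conditions:

  row 1: 0  0  0  0  0  0  0  1
  row 2: 1  1  1  1  1  1  1  2
  row 3: 1  1  2  2  2  2  2  3
  row 4: 1  1  2  2  2  3  3  4
  row 5: 1  1  2  2  3  4  4  5
  row 6: 1  1  2  2  3  4  5  6
  row 7: 1  1  2  3  4  5  6  7
  row 8: 1  2  3  4  5  6  7  8

reading off 1-entries of Δ²R: w = (8, 1, 3, 6, 5, 7, 4, 2).

D(w) has 16 cells with 4 SE-corners; essential set:

[(1, 7, 0), (4, 5, 2), (6, 4, 2), (7, 2, 1)]


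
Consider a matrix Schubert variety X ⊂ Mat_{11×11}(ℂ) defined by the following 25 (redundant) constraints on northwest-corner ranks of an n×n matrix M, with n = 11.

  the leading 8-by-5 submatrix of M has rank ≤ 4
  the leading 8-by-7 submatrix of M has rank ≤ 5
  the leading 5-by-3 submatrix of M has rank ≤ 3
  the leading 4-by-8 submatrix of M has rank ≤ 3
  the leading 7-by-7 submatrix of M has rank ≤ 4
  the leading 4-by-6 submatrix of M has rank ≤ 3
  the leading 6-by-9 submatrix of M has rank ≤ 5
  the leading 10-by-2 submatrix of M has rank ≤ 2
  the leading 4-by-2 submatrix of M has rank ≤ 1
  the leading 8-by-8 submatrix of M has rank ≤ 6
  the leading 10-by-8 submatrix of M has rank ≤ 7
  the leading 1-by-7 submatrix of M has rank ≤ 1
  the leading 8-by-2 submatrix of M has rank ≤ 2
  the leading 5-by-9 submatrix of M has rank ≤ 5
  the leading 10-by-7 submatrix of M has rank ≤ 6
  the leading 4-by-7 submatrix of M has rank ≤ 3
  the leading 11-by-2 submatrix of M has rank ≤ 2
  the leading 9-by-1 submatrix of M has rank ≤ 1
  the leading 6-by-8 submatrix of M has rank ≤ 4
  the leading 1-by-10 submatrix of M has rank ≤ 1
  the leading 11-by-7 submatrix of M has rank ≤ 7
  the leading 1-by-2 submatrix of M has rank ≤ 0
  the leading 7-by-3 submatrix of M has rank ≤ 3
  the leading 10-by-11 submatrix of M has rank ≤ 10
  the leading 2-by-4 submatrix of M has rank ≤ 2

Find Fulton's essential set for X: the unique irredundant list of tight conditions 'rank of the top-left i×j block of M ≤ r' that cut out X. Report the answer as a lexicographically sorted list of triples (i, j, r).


Propagating the 25 rank bounds to every northwest block:

  0, 0, 1, 1, 1, 1, 1, 1, 1, 1, 1
  1, 1, 2, 2, 2, 2, 2, 2, 2, 2, 2
  1, 1, 2, 3, 3, 3, 3, 3, 3, 3, 3
  1, 1, 2, 3, 3, 3, 3, 3, 4, 4, 4
  1, 2, 3, 4, 4, 4, 4, 4, 5, 5, 5
  1, 2, 3, 4, 4, 4, 4, 4, 5, 6, 6
  1, 2, 3, 4, 4, 4, 4, 5, 6, 7, 7
  1, 2, 3, 4, 4, 5, 5, 6, 7, 8, 8
  1, 2, 3, 4, 5, 6, 6, 7, 8, 9, 9
  1, 2, 3, 4, 5, 6, 6, 7, 8, 9, 10
  1, 2, 3, 4, 5, 6, 7, 8, 9, 10, 11

so w = (3, 1, 4, 9, 2, 10, 8, 6, 5, 11, 7).

D(w) has 17 cells with 7 SE-corners; essential set:

[(1, 2, 0), (4, 2, 1), (4, 8, 3), (6, 8, 4), (7, 7, 4), (8, 5, 4), (10, 7, 6)]


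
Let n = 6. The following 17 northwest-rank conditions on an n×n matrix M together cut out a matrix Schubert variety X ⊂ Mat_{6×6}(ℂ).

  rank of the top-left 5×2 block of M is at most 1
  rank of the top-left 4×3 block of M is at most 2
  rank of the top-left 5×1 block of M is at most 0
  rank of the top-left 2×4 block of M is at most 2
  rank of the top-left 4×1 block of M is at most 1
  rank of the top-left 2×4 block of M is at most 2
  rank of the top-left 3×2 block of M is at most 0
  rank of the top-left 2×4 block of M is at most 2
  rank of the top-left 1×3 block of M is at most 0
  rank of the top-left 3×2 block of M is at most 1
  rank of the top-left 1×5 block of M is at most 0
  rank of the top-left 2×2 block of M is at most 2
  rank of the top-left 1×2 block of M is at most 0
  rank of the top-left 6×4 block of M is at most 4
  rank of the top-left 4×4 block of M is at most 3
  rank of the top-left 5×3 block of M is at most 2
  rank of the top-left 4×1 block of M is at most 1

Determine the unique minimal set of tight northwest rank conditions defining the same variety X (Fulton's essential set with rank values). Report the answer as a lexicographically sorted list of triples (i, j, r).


Reconstructing r_w from the 17 given conditions:

  i=1: 0  0  0  0  0  1
  i=2: 0  0  1  1  1  2
  i=3: 0  0  1  2  2  3
  i=4: 0  1  2  3  3  4
  i=5: 0  1  2  3  4  5
  i=6: 1  2  3  4  5  6

giving w = (6, 3, 4, 2, 5, 1) via Δ²R.

|D(w)|=11, |Ess(w)|=3:

[(1, 5, 0), (3, 2, 0), (5, 1, 0)]


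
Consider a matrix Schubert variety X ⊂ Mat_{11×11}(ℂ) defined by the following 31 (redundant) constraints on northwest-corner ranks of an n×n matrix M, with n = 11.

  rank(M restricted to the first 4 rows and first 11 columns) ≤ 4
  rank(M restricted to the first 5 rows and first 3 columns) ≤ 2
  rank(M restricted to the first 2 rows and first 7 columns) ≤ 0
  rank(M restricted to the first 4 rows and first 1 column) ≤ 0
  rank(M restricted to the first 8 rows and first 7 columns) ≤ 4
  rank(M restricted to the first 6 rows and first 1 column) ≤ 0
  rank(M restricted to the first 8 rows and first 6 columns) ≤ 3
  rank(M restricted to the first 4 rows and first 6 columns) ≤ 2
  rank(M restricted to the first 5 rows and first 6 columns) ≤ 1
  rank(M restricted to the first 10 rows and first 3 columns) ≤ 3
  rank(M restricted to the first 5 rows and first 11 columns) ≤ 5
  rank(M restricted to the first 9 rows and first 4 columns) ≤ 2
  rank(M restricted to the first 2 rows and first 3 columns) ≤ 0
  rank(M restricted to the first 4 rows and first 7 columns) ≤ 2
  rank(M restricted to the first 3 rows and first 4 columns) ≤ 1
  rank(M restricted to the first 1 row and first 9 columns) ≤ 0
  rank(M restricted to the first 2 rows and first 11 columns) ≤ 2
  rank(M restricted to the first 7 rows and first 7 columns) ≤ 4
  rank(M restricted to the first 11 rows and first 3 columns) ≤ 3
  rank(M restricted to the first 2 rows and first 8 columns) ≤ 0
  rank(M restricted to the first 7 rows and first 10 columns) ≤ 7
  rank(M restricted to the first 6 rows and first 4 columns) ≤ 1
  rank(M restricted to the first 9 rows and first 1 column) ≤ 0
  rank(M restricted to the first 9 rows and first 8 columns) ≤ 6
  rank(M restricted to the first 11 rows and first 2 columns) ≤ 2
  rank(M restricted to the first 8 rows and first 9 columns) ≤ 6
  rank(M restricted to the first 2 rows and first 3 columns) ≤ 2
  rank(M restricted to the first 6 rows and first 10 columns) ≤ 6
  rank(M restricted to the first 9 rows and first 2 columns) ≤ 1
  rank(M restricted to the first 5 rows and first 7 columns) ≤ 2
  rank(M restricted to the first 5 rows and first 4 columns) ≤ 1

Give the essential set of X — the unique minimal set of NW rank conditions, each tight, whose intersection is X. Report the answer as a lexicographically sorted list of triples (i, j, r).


Reconstructing r_w from the 31 given conditions:

  row 1: 0, 0, 0, 0, 0, 0, 0, 0, 0, 1, 1
  row 2: 0, 0, 0, 0, 0, 0, 0, 0, 1, 2, 2
  row 3: 0, 1, 1, 1, 1, 1, 1, 1, 2, 3, 3
  row 4: 0, 1, 1, 1, 1, 1, 2, 2, 3, 4, 4
  row 5: 0, 1, 1, 1, 1, 1, 2, 3, 4, 5, 5
  row 6: 0, 1, 1, 1, 2, 2, 3, 4, 5, 6, 6
  row 7: 0, 1, 2, 2, 3, 3, 4, 5, 6, 7, 7
  row 8: 0, 1, 2, 2, 3, 3, 4, 5, 6, 7, 8
  row 9: 0, 1, 2, 2, 3, 4, 5, 6, 7, 8, 9
  row 10: 1, 2, 3, 3, 4, 5, 6, 7, 8, 9, 10
  row 11: 1, 2, 3, 4, 5, 6, 7, 8, 9, 10, 11

hence w(1..11) = (10, 9, 2, 7, 8, 5, 3, 11, 6, 1, 4).

ℓ(w)=37; the 7 essential cells (i,j,r):

[(1, 9, 0), (2, 8, 0), (5, 6, 1), (6, 4, 1), (8, 6, 3), (9, 1, 0), (9, 4, 2)]


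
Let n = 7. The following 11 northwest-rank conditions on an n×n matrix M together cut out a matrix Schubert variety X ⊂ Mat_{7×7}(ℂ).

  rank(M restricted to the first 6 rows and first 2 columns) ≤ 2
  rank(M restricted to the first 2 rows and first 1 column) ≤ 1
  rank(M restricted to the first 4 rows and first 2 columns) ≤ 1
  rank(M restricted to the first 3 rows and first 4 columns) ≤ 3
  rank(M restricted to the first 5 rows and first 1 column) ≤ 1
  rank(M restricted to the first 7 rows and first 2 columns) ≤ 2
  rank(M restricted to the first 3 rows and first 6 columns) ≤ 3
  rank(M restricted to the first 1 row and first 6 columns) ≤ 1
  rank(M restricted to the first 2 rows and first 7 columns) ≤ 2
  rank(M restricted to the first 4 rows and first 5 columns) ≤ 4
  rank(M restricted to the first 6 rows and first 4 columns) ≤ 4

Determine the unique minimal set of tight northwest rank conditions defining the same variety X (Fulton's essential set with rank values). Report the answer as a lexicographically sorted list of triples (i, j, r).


Reconstructing r_w from the 11 given conditions:

  row 1: 1 | 1 | 1 | 1 | 1 | 1 | 1
  row 2: 1 | 1 | 2 | 2 | 2 | 2 | 2
  row 3: 1 | 1 | 2 | 3 | 3 | 3 | 3
  row 4: 1 | 1 | 2 | 3 | 4 | 4 | 4
  row 5: 1 | 2 | 3 | 4 | 5 | 5 | 5
  row 6: 1 | 2 | 3 | 4 | 5 | 6 | 6
  row 7: 1 | 2 | 3 | 4 | 5 | 6 | 7

reading off 1-entries of Δ²R: w = (1, 3, 4, 5, 2, 6, 7).

1 SE-corner of the 3-cell Rothe diagram gives Ess(w):

[(4, 2, 1)]


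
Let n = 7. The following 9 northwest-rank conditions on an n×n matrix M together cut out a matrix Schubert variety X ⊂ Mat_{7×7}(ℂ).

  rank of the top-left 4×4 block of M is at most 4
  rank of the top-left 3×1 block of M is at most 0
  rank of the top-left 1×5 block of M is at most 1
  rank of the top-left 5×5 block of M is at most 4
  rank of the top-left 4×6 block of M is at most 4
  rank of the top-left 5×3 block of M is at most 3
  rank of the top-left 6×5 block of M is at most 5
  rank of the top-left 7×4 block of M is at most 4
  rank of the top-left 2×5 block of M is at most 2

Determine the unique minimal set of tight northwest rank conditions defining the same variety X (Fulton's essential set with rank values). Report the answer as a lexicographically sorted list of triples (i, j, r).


Recovering R(i,j) via the rank-extension bound from the 9 conditions:

  i=1: 0 1 1 1 1 1 1
  i=2: 0 1 2 2 2 2 2
  i=3: 0 1 2 3 3 3 3
  i=4: 1 2 3 4 4 4 4
  i=5: 1 2 3 4 4 5 5
  i=6: 1 2 3 4 5 6 6
  i=7: 1 2 3 4 5 6 7

hence w(1..7) = (2, 3, 4, 1, 6, 5, 7).

|D(w)|=4, |Ess(w)|=2:

[(3, 1, 0), (5, 5, 4)]


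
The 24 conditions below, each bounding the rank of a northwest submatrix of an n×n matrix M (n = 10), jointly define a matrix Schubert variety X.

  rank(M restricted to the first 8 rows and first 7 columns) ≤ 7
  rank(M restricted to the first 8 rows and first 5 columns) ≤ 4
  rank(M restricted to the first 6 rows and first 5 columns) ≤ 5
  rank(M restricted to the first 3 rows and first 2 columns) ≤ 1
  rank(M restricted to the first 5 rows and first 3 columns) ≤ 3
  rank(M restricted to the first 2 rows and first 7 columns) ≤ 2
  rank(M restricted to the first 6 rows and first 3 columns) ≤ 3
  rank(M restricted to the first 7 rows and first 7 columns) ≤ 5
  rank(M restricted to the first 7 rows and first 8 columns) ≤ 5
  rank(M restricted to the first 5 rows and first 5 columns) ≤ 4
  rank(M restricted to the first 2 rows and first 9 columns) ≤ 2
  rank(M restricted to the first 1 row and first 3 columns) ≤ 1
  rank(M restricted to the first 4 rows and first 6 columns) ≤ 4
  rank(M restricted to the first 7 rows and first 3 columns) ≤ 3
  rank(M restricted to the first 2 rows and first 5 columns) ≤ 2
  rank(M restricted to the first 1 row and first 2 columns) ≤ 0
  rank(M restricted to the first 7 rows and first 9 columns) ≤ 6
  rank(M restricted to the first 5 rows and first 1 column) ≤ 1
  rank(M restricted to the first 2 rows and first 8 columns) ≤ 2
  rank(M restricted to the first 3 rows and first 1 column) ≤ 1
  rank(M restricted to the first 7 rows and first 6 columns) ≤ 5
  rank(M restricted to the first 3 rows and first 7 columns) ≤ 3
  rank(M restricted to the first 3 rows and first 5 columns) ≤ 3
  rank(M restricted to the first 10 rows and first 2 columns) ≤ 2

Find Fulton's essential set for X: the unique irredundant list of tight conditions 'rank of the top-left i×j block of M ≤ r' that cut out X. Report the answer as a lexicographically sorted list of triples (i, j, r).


Reconstructing r_w from the 24 given conditions:

  i=1: 0, 0, 1, 1, 1, 1, 1, 1, 1, 1
  i=2: 1, 1, 2, 2, 2, 2, 2, 2, 2, 2
  i=3: 1, 1, 2, 3, 3, 3, 3, 3, 3, 3
  i=4: 1, 2, 3, 4, 4, 4, 4, 4, 4, 4
  i=5: 1, 2, 3, 4, 4, 5, 5, 5, 5, 5
  i=6: 1, 2, 3, 4, 4, 5, 5, 5, 6, 6
  i=7: 1, 2, 3, 4, 4, 5, 5, 5, 6, 7
  i=8: 1, 2, 3, 4, 4, 5, 6, 6, 7, 8
  i=9: 1, 2, 3, 4, 5, 6, 7, 7, 8, 9
  i=10: 1, 2, 3, 4, 5, 6, 7, 8, 9, 10

giving w = (3, 1, 4, 2, 6, 9, 10, 7, 5, 8) via Δ²R.

Rothe diagram D(w) (11 cells), 4 SE-corners (essential conditions):

[(1, 2, 0), (3, 2, 1), (7, 8, 5), (8, 5, 4)]


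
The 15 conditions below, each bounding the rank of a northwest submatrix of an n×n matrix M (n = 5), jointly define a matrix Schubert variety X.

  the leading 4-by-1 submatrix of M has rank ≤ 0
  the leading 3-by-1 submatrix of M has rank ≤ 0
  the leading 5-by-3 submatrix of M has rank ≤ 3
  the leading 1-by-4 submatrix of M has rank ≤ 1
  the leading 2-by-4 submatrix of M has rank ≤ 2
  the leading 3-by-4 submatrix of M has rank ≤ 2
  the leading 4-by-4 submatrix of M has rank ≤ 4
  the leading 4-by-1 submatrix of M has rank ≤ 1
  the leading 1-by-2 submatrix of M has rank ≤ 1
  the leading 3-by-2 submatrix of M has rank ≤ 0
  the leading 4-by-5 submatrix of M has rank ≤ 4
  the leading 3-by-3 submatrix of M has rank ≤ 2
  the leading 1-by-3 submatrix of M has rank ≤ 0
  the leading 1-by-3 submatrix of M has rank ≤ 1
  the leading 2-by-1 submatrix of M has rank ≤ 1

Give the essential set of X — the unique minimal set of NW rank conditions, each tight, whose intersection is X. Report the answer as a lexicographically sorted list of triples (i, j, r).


Computing R[i][j] = min implied NW-rank bound (n=5, 15 conditions):

  0, 0, 0, 1, 1
  0, 0, 1, 2, 2
  0, 0, 1, 2, 3
  0, 1, 2, 3, 4
  1, 2, 3, 4, 5

hence w(1..5) = (4, 3, 5, 2, 1).

Fulton essential set (3 of the 8 Rothe cells):

[(1, 3, 0), (3, 2, 0), (4, 1, 0)]


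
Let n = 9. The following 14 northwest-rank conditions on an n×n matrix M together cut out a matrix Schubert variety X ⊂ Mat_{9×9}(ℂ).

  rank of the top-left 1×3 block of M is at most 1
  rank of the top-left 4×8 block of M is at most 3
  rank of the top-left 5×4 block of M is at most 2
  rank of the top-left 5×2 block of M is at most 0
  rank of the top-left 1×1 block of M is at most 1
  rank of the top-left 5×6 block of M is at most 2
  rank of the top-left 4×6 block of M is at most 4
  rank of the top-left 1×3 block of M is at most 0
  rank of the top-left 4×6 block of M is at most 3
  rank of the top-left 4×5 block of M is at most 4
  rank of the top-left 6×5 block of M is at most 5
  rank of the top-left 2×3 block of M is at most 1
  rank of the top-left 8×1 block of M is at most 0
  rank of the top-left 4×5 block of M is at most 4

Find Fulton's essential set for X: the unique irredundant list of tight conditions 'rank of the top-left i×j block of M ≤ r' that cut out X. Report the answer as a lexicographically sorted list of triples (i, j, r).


Propagating the 14 rank bounds to every northwest block:

  row 1: 0, 0, 0, 1, 1, 1, 1, 1, 1
  row 2: 0, 0, 1, 2, 2, 2, 2, 2, 2
  row 3: 0, 0, 1, 2, 2, 2, 3, 3, 3
  row 4: 0, 0, 1, 2, 2, 2, 3, 3, 4
  row 5: 0, 0, 1, 2, 2, 2, 3, 4, 5
  row 6: 0, 1, 2, 3, 3, 3, 4, 5, 6
  row 7: 0, 1, 2, 3, 4, 4, 5, 6, 7
  row 8: 0, 1, 2, 3, 4, 5, 6, 7, 8
  row 9: 1, 2, 3, 4, 5, 6, 7, 8, 9

giving w = (4, 3, 7, 9, 8, 2, 5, 6, 1) via Δ²R.

ℓ(w)=21; the 5 essential cells (i,j,r):

[(1, 3, 0), (4, 8, 3), (5, 2, 0), (5, 6, 2), (8, 1, 0)]


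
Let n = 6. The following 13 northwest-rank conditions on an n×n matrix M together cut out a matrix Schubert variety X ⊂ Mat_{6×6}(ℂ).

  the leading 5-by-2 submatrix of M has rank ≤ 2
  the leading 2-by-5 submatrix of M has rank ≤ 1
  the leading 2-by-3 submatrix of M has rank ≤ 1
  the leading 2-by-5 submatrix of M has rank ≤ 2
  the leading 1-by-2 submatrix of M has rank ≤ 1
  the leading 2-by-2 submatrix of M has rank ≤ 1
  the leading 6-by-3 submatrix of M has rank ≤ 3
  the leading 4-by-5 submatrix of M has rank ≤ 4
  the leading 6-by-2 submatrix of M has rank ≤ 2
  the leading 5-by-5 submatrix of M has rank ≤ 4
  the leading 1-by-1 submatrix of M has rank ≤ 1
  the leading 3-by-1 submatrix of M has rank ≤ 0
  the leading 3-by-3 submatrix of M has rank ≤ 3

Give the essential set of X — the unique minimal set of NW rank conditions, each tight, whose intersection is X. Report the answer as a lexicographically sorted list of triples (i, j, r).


Recovering R(i,j) via the rank-extension bound from the 13 conditions:

  i=1: 0  1  1  1  1  1
  i=2: 0  1  1  1  1  2
  i=3: 0  1  2  2  2  3
  i=4: 1  2  3  3  3  4
  i=5: 1  2  3  4  4  5
  i=6: 1  2  3  4  5  6

giving w = (2, 6, 3, 1, 4, 5) via Δ²R.

Rothe diagram D(w) (6 cells), 2 SE-corners (essential conditions):

[(2, 5, 1), (3, 1, 0)]


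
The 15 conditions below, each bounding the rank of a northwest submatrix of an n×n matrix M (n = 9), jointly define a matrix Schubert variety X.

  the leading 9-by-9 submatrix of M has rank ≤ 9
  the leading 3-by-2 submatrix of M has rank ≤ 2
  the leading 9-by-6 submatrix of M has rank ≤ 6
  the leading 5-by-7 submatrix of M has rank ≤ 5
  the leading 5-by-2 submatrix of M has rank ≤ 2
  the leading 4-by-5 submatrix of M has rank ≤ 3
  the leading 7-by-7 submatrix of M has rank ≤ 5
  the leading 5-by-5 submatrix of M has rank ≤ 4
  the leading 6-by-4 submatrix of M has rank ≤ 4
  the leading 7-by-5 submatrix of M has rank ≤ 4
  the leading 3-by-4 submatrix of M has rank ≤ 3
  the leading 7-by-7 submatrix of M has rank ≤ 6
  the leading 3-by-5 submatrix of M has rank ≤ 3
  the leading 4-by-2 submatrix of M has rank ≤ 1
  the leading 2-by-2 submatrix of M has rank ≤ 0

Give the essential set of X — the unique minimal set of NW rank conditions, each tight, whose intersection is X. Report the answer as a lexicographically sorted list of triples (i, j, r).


Propagating the 15 rank bounds to every northwest block:

  0  0  1  1  1  1  1  1  1
  0  0  1  2  2  2  2  2  2
  1  1  2  3  3  3  3  3  3
  1  1  2  3  3  4  4  4  4
  1  2  3  4  4  5  5  5  5
  1  2  3  4  4  5  5  6  6
  1  2  3  4  4  5  5  6  7
  1  2  3  4  5  6  6  7  8
  1  2  3  4  5  6  7  8  9

so w = (3, 4, 1, 6, 2, 8, 9, 5, 7).

D(w) has 10 cells with 5 SE-corners; essential set:

[(2, 2, 0), (4, 2, 1), (4, 5, 3), (7, 5, 4), (7, 7, 5)]


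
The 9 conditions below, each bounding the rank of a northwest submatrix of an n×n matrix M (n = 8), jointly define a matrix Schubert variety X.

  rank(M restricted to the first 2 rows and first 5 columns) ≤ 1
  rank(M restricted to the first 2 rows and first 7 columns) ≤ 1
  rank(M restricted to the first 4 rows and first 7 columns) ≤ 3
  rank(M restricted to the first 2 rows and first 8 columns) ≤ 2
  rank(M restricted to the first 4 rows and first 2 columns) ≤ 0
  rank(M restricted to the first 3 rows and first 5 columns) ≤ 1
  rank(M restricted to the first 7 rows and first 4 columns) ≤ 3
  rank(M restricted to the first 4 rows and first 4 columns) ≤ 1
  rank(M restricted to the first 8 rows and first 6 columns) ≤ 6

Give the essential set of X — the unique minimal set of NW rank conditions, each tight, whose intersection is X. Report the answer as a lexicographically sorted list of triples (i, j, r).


Computing R[i][j] = min implied NW-rank bound (n=8, 9 conditions):

  R[1]: 0  0  1  1  1  1  1  1
  R[2]: 0  0  1  1  1  1  1  2
  R[3]: 0  0  1  1  1  2  2  3
  R[4]: 0  0  1  1  2  3  3  4
  R[5]: 1  1  2  2  3  4  4  5
  R[6]: 1  2  3  3  4  5  5  6
  R[7]: 1  2  3  3  4  5  6  7
  R[8]: 1  2  3  4  5  6  7  8

second differences of R give the permutation w = (3, 8, 6, 5, 1, 2, 7, 4).

|D(w)|=16, |Ess(w)|=5:

[(2, 7, 1), (3, 5, 1), (4, 2, 0), (4, 4, 1), (7, 4, 3)]


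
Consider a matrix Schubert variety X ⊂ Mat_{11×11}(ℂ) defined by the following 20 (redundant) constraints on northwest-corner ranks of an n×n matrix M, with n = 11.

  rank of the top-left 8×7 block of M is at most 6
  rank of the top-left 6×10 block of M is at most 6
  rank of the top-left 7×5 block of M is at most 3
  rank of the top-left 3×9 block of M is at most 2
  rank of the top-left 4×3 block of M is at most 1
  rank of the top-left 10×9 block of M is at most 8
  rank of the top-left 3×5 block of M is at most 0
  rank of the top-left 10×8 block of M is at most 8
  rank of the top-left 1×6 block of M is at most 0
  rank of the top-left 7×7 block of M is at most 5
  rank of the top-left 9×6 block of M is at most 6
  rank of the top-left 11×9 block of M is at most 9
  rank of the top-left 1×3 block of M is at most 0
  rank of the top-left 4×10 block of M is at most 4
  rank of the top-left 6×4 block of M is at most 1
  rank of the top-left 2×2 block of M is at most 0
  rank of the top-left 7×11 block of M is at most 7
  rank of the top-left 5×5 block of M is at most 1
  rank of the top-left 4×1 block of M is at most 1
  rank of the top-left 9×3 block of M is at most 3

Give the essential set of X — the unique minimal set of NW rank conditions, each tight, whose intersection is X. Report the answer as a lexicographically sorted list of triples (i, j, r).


Rank table r_w(11×11) implied by the 20 constraints:

  R[1]: 0 | 0 | 0 | 0 | 0 | 0 | 1 | 1 | 1 | 1 | 1
  R[2]: 0 | 0 | 0 | 0 | 0 | 1 | 2 | 2 | 2 | 2 | 2
  R[3]: 0 | 0 | 0 | 0 | 0 | 1 | 2 | 2 | 2 | 3 | 3
  R[4]: 1 | 1 | 1 | 1 | 1 | 2 | 3 | 3 | 3 | 4 | 4
  R[5]: 1 | 1 | 1 | 1 | 1 | 2 | 3 | 4 | 4 | 5 | 5
  R[6]: 1 | 1 | 1 | 1 | 2 | 3 | 4 | 5 | 5 | 6 | 6
  R[7]: 1 | 2 | 2 | 2 | 3 | 4 | 5 | 6 | 6 | 7 | 7
  R[8]: 1 | 2 | 3 | 3 | 4 | 5 | 6 | 7 | 7 | 8 | 8
  R[9]: 1 | 2 | 3 | 4 | 5 | 6 | 7 | 8 | 8 | 9 | 9
  R[10]: 1 | 2 | 3 | 4 | 5 | 6 | 7 | 8 | 8 | 9 | 10
  R[11]: 1 | 2 | 3 | 4 | 5 | 6 | 7 | 8 | 9 | 10 | 11

reading off 1-entries of Δ²R: w = (7, 6, 10, 1, 8, 5, 2, 3, 4, 11, 9).

Fulton essential set (6 of the 26 Rothe cells):

[(1, 6, 0), (3, 5, 0), (3, 9, 2), (5, 5, 1), (6, 4, 1), (10, 9, 8)]


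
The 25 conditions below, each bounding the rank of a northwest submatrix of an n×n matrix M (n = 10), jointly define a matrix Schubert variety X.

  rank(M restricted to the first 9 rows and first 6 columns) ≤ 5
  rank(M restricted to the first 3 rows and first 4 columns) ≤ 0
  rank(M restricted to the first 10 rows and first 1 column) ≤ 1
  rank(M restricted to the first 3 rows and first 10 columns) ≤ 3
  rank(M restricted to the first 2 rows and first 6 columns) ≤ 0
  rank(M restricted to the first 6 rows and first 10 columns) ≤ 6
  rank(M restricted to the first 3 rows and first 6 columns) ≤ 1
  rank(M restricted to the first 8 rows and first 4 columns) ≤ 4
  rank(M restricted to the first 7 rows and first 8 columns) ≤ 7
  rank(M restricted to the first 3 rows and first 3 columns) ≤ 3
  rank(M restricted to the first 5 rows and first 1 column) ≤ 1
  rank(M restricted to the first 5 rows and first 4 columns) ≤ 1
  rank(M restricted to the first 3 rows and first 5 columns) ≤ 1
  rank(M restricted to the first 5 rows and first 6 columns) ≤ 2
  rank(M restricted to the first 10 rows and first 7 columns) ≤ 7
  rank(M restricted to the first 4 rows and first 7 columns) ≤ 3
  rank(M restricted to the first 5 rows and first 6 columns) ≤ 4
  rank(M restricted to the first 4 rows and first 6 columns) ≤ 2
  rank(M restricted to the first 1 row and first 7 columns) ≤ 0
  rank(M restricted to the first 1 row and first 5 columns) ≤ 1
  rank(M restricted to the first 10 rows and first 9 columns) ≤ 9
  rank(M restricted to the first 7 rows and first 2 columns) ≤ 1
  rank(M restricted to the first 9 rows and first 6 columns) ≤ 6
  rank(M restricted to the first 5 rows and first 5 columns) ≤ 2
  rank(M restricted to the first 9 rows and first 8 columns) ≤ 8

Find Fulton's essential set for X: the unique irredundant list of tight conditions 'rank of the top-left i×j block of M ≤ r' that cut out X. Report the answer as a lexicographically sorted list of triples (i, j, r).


Propagating the 25 rank bounds to every northwest block:

  0 | 0 | 0 | 0 | 0 | 0 | 0 | 1 | 1 | 1
  0 | 0 | 0 | 0 | 0 | 0 | 1 | 2 | 2 | 2
  0 | 0 | 0 | 0 | 1 | 1 | 2 | 3 | 3 | 3
  1 | 1 | 1 | 1 | 2 | 2 | 3 | 4 | 4 | 4
  1 | 1 | 1 | 1 | 2 | 2 | 3 | 4 | 5 | 5
  1 | 1 | 2 | 2 | 3 | 3 | 4 | 5 | 6 | 6
  1 | 1 | 2 | 3 | 4 | 4 | 5 | 6 | 7 | 7
  1 | 2 | 3 | 4 | 5 | 5 | 6 | 7 | 8 | 8
  1 | 2 | 3 | 4 | 5 | 5 | 6 | 7 | 8 | 9
  1 | 2 | 3 | 4 | 5 | 6 | 7 | 8 | 9 | 10

giving w = (8, 7, 5, 1, 9, 3, 4, 2, 10, 6) via Δ²R.

7 SE-corners of the 24-cell Rothe diagram give Ess(w):

[(1, 7, 0), (2, 6, 0), (3, 4, 0), (5, 4, 1), (5, 6, 2), (7, 2, 1), (9, 6, 5)]


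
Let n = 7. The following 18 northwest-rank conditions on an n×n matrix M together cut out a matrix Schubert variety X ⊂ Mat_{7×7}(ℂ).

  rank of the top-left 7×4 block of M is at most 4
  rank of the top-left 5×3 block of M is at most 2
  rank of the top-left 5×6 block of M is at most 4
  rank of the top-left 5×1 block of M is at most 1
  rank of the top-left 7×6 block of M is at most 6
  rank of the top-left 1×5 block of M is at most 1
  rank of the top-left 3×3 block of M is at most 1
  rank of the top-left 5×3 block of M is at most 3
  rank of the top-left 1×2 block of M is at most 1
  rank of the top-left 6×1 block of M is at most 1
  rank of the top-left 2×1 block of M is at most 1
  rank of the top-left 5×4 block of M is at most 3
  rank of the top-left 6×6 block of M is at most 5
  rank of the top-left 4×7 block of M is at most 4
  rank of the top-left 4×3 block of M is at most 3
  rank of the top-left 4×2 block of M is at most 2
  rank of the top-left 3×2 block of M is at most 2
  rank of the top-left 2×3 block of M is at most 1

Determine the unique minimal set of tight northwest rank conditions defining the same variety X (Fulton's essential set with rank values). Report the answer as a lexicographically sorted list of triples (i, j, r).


Computing R[i][j] = min implied NW-rank bound (n=7, 18 conditions):

  i=1: 1 | 1 | 1 | 1 | 1 | 1 | 1
  i=2: 1 | 1 | 1 | 2 | 2 | 2 | 2
  i=3: 1 | 1 | 1 | 2 | 3 | 3 | 3
  i=4: 1 | 2 | 2 | 3 | 4 | 4 | 4
  i=5: 1 | 2 | 2 | 3 | 4 | 4 | 5
  i=6: 1 | 2 | 3 | 4 | 5 | 5 | 6
  i=7: 1 | 2 | 3 | 4 | 5 | 6 | 7

hence w(1..7) = (1, 4, 5, 2, 7, 3, 6).

Rothe diagram D(w) (6 cells), 3 SE-corners (essential conditions):

[(3, 3, 1), (5, 3, 2), (5, 6, 4)]


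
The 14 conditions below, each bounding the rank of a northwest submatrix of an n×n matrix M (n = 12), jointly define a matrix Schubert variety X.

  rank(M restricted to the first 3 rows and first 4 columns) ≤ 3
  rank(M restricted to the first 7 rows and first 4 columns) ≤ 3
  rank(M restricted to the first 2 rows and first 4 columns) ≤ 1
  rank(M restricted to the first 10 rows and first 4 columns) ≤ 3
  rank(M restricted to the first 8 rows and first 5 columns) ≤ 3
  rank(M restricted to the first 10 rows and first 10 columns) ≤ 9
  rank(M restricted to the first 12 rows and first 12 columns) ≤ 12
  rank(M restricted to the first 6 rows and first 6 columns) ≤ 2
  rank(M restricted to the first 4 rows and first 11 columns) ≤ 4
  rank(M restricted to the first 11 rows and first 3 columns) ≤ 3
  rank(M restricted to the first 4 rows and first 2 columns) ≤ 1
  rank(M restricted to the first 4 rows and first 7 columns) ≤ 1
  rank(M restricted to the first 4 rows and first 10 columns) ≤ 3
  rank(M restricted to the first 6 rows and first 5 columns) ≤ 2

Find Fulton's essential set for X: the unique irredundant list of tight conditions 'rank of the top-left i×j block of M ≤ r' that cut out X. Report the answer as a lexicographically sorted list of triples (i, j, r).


The tightest implied rank at each (i,j), from the 14 conditions:

  1 1 1 1 1 1 1 1 1 1 1 1
  1 1 1 1 1 1 1 2 2 2 2 2
  1 1 1 1 1 1 1 2 3 3 3 3
  1 1 1 1 1 1 1 2 3 3 4 4
  1 2 2 2 2 2 2 3 4 4 5 5
  1 2 2 2 2 2 3 4 5 5 6 6
  1 2 3 3 3 3 4 5 6 6 7 7
  1 2 3 3 3 4 5 6 7 7 8 8
  1 2 3 3 4 5 6 7 8 8 9 9
  1 2 3 3 4 5 6 7 8 9 10 10
  1 2 3 4 5 6 7 8 9 10 11 11
  1 2 3 4 5 6 7 8 9 10 11 12

the unique w with this rank table is (1, 8, 9, 11, 2, 7, 3, 6, 5, 10, 4, 12).

5 SE-corners of the 27-cell Rothe diagram give Ess(w):

[(4, 7, 1), (4, 10, 3), (6, 6, 2), (8, 5, 3), (10, 4, 3)]


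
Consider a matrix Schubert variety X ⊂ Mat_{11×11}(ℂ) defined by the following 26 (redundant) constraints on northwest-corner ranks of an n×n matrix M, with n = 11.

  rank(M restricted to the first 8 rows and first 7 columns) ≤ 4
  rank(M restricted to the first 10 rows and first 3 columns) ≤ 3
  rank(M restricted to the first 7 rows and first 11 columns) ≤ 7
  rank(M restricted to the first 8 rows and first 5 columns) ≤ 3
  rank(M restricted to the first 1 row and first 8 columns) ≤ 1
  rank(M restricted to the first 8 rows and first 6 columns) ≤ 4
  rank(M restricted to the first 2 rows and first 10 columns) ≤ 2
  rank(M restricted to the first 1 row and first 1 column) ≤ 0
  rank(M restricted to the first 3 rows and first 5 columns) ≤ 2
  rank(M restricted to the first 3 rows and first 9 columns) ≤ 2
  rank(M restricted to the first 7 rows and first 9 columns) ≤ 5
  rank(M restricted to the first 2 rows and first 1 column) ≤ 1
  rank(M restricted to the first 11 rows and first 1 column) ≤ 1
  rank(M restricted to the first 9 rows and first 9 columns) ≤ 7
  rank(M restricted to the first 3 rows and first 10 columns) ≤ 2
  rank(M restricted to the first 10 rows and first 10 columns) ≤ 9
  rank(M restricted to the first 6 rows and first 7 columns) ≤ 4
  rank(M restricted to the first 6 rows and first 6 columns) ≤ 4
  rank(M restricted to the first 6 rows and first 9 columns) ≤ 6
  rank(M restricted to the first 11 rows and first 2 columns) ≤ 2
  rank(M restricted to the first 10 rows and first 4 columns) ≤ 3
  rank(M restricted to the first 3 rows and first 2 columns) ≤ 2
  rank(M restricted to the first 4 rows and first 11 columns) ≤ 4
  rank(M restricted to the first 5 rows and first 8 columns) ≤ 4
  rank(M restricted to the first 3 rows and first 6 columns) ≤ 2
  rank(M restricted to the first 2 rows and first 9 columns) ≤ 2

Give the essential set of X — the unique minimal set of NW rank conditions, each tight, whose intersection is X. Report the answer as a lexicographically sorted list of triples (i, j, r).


Rank table r_w(11×11) implied by the 26 constraints:

  R[1]: 0  1  1  1  1  1  1  1  1  1  1
  R[2]: 1  2  2  2  2  2  2  2  2  2  2
  R[3]: 1  2  2  2  2  2  2  2  2  2  3
  R[4]: 1  2  3  3  3  3  3  3  3  3  4
  R[5]: 1  2  3  3  3  4  4  4  4  4  5
  R[6]: 1  2  3  3  3  4  4  5  5  5  6
  R[7]: 1  2  3  3  3  4  4  5  5  6  7
  R[8]: 1  2  3  3  3  4  4  5  6  7  8
  R[9]: 1  2  3  3  4  5  5  6  7  8  9
  R[10]: 1  2  3  3  4  5  6  7  8  9  10
  R[11]: 1  2  3  4  5  6  7  8  9  10  11

so w = (2, 1, 11, 3, 6, 8, 10, 9, 5, 7, 4).

ℓ(w)=23; the 6 essential cells (i,j,r):

[(1, 1, 0), (3, 10, 2), (7, 9, 5), (8, 5, 3), (8, 7, 4), (10, 4, 3)]


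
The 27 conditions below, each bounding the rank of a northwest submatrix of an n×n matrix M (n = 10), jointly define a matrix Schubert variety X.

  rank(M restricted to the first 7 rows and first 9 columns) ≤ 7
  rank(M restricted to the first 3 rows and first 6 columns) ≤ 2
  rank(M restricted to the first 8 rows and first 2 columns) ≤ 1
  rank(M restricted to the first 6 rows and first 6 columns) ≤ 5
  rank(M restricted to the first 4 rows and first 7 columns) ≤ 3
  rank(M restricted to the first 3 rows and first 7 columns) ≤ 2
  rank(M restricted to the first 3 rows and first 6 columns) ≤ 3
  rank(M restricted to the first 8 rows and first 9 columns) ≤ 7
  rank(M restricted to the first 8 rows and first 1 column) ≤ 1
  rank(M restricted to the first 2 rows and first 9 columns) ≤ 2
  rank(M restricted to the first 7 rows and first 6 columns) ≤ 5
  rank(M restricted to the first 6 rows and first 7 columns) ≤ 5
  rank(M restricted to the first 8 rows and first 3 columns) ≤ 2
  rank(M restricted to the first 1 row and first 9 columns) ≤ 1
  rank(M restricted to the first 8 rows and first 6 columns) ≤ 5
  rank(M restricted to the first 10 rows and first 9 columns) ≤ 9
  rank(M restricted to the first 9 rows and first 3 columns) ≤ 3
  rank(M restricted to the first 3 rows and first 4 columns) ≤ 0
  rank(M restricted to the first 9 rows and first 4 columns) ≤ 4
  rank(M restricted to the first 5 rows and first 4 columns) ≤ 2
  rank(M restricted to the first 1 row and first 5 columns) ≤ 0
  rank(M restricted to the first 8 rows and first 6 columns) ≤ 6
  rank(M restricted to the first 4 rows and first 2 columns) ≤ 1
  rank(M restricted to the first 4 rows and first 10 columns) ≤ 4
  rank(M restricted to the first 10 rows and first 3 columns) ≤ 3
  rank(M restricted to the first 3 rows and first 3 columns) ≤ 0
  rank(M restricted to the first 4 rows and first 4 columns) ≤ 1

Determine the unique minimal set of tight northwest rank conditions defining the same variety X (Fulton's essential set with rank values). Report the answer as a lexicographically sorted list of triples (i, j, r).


Recovering R(i,j) via the rank-extension bound from the 27 conditions:

  0  0  0  0  0  1  1  1  1  1
  0  0  0  0  1  2  2  2  2  2
  0  0  0  0  1  2  2  3  3  3
  1  1  1  1  2  3  3  4  4  4
  1  1  2  2  3  4  4  5  5  5
  1  1  2  3  4  5  5  6  6  6
  1  1  2  3  4  5  6  7  7  7
  1  1  2  3  4  5  6  7  7  8
  1  2  3  4  5  6  7  8  8  9
  1  2  3  4  5  6  7  8  9  10

so w = (6, 5, 8, 1, 3, 4, 7, 10, 2, 9).

Rothe diagram D(w) (19 cells), 5 SE-corners (essential conditions):

[(1, 5, 0), (3, 4, 0), (3, 7, 2), (8, 2, 1), (8, 9, 7)]


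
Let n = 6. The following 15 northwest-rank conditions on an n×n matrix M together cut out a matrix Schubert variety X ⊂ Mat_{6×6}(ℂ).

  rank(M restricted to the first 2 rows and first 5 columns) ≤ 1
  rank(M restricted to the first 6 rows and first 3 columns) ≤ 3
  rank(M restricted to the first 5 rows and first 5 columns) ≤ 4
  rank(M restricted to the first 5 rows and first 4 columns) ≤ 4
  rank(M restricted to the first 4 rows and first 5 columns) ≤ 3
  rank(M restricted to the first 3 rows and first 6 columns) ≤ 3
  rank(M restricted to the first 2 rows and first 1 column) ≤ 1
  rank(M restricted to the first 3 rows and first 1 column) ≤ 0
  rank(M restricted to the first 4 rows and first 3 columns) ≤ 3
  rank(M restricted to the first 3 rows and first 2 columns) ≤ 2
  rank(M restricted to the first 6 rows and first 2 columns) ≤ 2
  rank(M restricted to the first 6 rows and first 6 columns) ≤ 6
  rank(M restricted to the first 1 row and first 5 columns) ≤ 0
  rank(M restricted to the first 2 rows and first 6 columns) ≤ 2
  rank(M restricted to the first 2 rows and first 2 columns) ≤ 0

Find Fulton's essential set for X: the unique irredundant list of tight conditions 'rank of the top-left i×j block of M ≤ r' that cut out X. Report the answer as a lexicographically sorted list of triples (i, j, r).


Propagating the 15 rank bounds to every northwest block:

  row 1: 0 0 0 0 0 1
  row 2: 0 0 1 1 1 2
  row 3: 0 1 2 2 2 3
  row 4: 1 2 3 3 3 4
  row 5: 1 2 3 4 4 5
  row 6: 1 2 3 4 5 6

hence w(1..6) = (6, 3, 2, 1, 4, 5).

|D(w)|=8, |Ess(w)|=3:

[(1, 5, 0), (2, 2, 0), (3, 1, 0)]
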